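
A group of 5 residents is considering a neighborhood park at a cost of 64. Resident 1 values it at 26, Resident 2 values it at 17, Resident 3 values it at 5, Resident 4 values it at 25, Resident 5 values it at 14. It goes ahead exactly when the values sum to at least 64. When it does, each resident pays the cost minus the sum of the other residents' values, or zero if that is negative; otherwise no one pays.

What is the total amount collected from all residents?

5

Total value 87 ≥ cost 64, so it is built.
Resident 1: others sum to 61; max(0, 64 - 61) = 3.
Resident 2: others sum to 70; max(0, 64 - 70) = 0.
Resident 3: others sum to 82; max(0, 64 - 82) = 0.
Resident 4: others sum to 62; max(0, 64 - 62) = 2.
Resident 5: others sum to 73; max(0, 64 - 73) = 0.
Total collected = 3 + 0 + 0 + 2 + 0 = 5.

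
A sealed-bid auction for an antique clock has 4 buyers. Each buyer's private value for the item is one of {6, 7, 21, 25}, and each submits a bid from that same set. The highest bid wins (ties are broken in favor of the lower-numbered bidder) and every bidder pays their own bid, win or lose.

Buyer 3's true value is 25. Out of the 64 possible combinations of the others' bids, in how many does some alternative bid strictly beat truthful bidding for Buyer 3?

40

Others bid (6, 6, 6): truth gives 0; bid 7 gives 18 > 0. Violating.
Others bid (6, 6, 7): truth gives 0; bid 7 gives 18 > 0. Violating.
Others bid (6, 6, 21): truth gives 0; bid 21 gives 4 > 0. Violating.
Others bid (6, 7, 6): truth gives 0; bid 21 gives 4 > 0. Violating.
Others bid (6, 6, 25): truth gives 0; no alternative beats it.
Others bid (6, 7, 25): truth gives 0; no alternative beats it.
(Checking all 64 profiles: 40 have a profitable deviation, 24 do not.)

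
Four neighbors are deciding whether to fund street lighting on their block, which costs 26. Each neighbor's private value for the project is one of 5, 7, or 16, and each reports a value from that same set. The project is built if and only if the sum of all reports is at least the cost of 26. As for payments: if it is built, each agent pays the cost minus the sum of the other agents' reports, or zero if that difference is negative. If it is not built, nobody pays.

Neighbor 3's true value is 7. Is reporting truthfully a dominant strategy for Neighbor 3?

Yes

Check each profile of the others' reports and compare truth against every alternative report.
Others report (5, 5, 16): truth gives 7, best alternative gives 7.
Others report (5, 7, 16): truth gives 7, best alternative gives 7.
Others report (5, 16, 5): truth gives 7, best alternative gives 7.
Others report (5, 16, 7): truth gives 7, best alternative gives 7.
Others report (5, 16, 16): truth gives 7, best alternative gives 7.
Others report (7, 5, 16): truth gives 7, best alternative gives 7.
(Remaining 21 profiles checked similarly; truth is weakly best in each.)
In every case the truthful report is at least as good as any alternative, so it is a dominant strategy.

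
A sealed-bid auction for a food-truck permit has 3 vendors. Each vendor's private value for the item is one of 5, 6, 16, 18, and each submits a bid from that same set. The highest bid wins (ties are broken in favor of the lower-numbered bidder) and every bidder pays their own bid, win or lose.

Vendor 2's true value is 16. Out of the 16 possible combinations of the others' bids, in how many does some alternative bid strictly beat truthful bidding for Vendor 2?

12

Others bid (5, 5): truth gives 0; bid 6 gives 10 > 0. Violating.
Others bid (5, 6): truth gives 0; bid 6 gives 10 > 0. Violating.
Others bid (5, 18): truth gives -16; bid 18 gives -2 > -16. Violating.
Others bid (6, 18): truth gives -16; bid 18 gives -2 > -16. Violating.
Others bid (5, 16): truth gives 0; no alternative beats it.
Others bid (6, 5): truth gives 0; no alternative beats it.
(Checking all 16 profiles: 12 have a profitable deviation, 4 do not.)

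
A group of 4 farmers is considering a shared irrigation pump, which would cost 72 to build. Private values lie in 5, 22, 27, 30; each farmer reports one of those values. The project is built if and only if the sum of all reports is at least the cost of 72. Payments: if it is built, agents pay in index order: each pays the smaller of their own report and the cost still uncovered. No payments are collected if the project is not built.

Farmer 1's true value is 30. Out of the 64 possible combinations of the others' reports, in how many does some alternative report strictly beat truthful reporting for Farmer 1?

Others report (5, 22, 22): truth gives 0; report 27 gives 3 > 0. Violating.
Others report (5, 22, 27): truth gives 0; report 22 gives 8 > 0. Violating.
Others report (5, 22, 30): truth gives 0; report 22 gives 8 > 0. Violating.
Others report (5, 27, 22): truth gives 0; report 22 gives 8 > 0. Violating.
Others report (5, 5, 5): truth gives 0; no alternative beats it.
Others report (5, 5, 22): truth gives 0; no alternative beats it.
(Checking all 64 profiles: 54 have a profitable deviation, 10 do not.)

54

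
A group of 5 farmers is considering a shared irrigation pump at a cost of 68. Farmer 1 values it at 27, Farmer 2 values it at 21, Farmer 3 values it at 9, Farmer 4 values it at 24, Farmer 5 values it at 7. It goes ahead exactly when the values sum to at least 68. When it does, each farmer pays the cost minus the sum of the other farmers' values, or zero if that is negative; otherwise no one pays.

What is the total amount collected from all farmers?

Total value 88 ≥ cost 68, so it is built.
Farmer 1: others sum to 61; max(0, 68 - 61) = 7.
Farmer 2: others sum to 67; max(0, 68 - 67) = 1.
Farmer 3: others sum to 79; max(0, 68 - 79) = 0.
Farmer 4: others sum to 64; max(0, 68 - 64) = 4.
Farmer 5: others sum to 81; max(0, 68 - 81) = 0.
Total collected = 7 + 1 + 0 + 4 + 0 = 12.

12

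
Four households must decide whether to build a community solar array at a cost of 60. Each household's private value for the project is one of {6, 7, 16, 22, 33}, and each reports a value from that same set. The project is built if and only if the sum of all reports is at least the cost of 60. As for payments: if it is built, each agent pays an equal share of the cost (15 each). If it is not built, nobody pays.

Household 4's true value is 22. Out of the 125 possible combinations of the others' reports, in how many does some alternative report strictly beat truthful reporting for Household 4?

Others report (6, 6, 16): truth gives 0; report 33 gives 7 > 0. Violating.
Others report (6, 6, 22): truth gives 0; report 33 gives 7 > 0. Violating.
Others report (6, 7, 16): truth gives 0; report 33 gives 7 > 0. Violating.
Others report (6, 7, 22): truth gives 0; report 33 gives 7 > 0. Violating.
Others report (6, 6, 6): truth gives 0; no alternative beats it.
Others report (6, 6, 7): truth gives 0; no alternative beats it.
(Checking all 125 profiles: 24 have a profitable deviation, 101 do not.)

24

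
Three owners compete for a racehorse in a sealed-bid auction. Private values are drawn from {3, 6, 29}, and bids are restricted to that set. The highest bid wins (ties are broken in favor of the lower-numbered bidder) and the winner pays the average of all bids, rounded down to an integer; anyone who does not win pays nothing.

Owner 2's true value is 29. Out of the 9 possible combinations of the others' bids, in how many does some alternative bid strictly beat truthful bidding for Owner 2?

2

Others bid (3, 3): truth gives 18; bid 6 gives 25 > 18. Violating.
Others bid (3, 6): truth gives 17; bid 6 gives 24 > 17. Violating.
Others bid (3, 29): truth gives 9; no alternative beats it.
Others bid (6, 3): truth gives 17; no alternative beats it.
(Checking all 9 profiles: 2 have a profitable deviation, 7 do not.)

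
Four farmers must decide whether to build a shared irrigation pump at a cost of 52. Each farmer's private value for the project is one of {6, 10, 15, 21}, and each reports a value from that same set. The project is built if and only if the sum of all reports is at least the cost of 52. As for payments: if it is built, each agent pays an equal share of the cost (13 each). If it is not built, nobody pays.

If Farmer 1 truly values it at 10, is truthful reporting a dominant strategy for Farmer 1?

No

Consider the case where Farmer 2 reports 6, Farmer 3 reports 15 and Farmer 4 reports 21.
Truthful report 10: project built, pays 13, utility 10 - 13 = -3.
Report 6 instead: project not built, utility 0.
Since 0 > -3, reporting 6 is strictly better here, so truthful reporting is not dominant.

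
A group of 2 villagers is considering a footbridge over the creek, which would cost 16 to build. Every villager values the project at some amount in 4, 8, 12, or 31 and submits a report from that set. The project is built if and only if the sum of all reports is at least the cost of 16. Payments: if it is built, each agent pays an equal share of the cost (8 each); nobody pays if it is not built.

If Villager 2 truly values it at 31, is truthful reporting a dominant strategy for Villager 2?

Yes

Check each profile of the others' reports and compare truth against every alternative report.
Others report (4): truth gives 23, best alternative gives 23.
Others report (8): truth gives 23, best alternative gives 23.
Others report (12): truth gives 23, best alternative gives 23.
Others report (31): truth gives 23, best alternative gives 23.
In every case the truthful report is at least as good as any alternative, so it is a dominant strategy.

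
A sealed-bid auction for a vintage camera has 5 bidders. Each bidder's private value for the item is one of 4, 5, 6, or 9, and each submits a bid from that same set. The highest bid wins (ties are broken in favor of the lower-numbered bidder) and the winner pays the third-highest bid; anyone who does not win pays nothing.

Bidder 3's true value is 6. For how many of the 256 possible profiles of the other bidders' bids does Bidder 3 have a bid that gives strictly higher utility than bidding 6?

32

Others bid (4, 4, 4, 9): truth gives 0; bid 9 gives 2 > 0. Violating.
Others bid (4, 4, 5, 9): truth gives 0; bid 9 gives 1 > 0. Violating.
Others bid (4, 4, 9, 4): truth gives 0; bid 9 gives 2 > 0. Violating.
Others bid (4, 4, 9, 5): truth gives 0; bid 9 gives 1 > 0. Violating.
Others bid (4, 4, 4, 4): truth gives 2; no alternative beats it.
Others bid (4, 4, 4, 5): truth gives 2; no alternative beats it.
(Checking all 256 profiles: 32 have a profitable deviation, 224 do not.)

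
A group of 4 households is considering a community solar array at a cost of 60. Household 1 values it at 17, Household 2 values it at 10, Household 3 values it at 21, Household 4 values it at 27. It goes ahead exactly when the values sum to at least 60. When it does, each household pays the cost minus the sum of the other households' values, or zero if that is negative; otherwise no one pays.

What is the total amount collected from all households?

Total value 75 ≥ cost 60, so it is built.
Household 1: others sum to 58; max(0, 60 - 58) = 2.
Household 2: others sum to 65; max(0, 60 - 65) = 0.
Household 3: others sum to 54; max(0, 60 - 54) = 6.
Household 4: others sum to 48; max(0, 60 - 48) = 12.
Total collected = 2 + 0 + 6 + 12 = 20.

20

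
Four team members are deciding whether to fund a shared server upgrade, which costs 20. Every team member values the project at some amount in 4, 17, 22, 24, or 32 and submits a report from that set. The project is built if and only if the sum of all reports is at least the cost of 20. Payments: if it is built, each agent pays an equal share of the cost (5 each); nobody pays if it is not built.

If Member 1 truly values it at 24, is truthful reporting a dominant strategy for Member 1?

Yes

Check each profile of the others' reports and compare truth against every alternative report.
Others report (4, 4, 4): truth gives 19, best alternative gives 19.
Others report (4, 4, 17): truth gives 19, best alternative gives 19.
Others report (4, 4, 22): truth gives 19, best alternative gives 19.
Others report (4, 4, 24): truth gives 19, best alternative gives 19.
Others report (4, 4, 32): truth gives 19, best alternative gives 19.
Others report (4, 17, 4): truth gives 19, best alternative gives 19.
(Remaining 119 profiles checked similarly; truth is weakly best in each.)
In every case the truthful report is at least as good as any alternative, so it is a dominant strategy.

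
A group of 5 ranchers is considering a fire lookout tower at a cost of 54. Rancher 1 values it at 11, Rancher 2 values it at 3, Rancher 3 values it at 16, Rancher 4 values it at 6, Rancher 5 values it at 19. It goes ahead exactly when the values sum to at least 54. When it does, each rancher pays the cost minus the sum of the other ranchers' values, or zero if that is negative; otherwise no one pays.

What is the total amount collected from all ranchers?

Total value 55 ≥ cost 54, so it is built.
Rancher 1: others sum to 44; max(0, 54 - 44) = 10.
Rancher 2: others sum to 52; max(0, 54 - 52) = 2.
Rancher 3: others sum to 39; max(0, 54 - 39) = 15.
Rancher 4: others sum to 49; max(0, 54 - 49) = 5.
Rancher 5: others sum to 36; max(0, 54 - 36) = 18.
Total collected = 10 + 2 + 15 + 5 + 18 = 50.

50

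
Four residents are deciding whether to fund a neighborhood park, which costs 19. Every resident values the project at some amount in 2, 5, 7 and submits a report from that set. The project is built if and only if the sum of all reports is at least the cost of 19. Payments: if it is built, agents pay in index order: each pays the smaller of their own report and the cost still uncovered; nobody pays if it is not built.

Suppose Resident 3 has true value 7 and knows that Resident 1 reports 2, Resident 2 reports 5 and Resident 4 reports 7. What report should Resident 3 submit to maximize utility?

Report 2: project not built, utility 0.
Report 5: project built, pays 5, utility 7 - 5 = 2.
Report 7: project built, pays 7, utility 7 - 7 = 0.
The best choice is 5 with utility 2.

5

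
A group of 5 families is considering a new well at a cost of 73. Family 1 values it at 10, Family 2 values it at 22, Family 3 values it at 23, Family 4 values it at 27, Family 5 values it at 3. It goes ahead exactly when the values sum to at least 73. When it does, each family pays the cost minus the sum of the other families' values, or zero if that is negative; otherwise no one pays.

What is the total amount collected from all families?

36

Total value 85 ≥ cost 73, so it is built.
Family 1: others sum to 75; max(0, 73 - 75) = 0.
Family 2: others sum to 63; max(0, 73 - 63) = 10.
Family 3: others sum to 62; max(0, 73 - 62) = 11.
Family 4: others sum to 58; max(0, 73 - 58) = 15.
Family 5: others sum to 82; max(0, 73 - 82) = 0.
Total collected = 0 + 10 + 11 + 15 + 0 = 36.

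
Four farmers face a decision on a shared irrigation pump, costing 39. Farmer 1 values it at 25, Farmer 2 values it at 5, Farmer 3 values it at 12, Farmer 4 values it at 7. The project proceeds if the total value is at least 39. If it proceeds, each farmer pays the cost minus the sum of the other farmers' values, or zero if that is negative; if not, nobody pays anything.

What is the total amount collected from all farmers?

17

Total value 49 ≥ cost 39, so it is built.
Farmer 1: others sum to 24; max(0, 39 - 24) = 15.
Farmer 2: others sum to 44; max(0, 39 - 44) = 0.
Farmer 3: others sum to 37; max(0, 39 - 37) = 2.
Farmer 4: others sum to 42; max(0, 39 - 42) = 0.
Total collected = 15 + 0 + 2 + 0 = 17.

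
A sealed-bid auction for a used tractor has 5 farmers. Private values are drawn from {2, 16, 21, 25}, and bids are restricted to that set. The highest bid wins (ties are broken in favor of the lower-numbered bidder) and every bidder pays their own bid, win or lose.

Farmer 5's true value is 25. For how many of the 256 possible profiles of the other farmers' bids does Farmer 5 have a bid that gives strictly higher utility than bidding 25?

Others bid (2, 2, 2, 2): truth gives 0; bid 16 gives 9 > 0. Violating.
Others bid (2, 2, 2, 16): truth gives 0; bid 21 gives 4 > 0. Violating.
Others bid (2, 2, 2, 25): truth gives -25; bid 2 gives -2 > -25. Violating.
Others bid (2, 2, 16, 2): truth gives 0; bid 21 gives 4 > 0. Violating.
Others bid (2, 2, 2, 21): truth gives 0; no alternative beats it.
Others bid (2, 2, 16, 21): truth gives 0; no alternative beats it.
(Checking all 256 profiles: 191 have a profitable deviation, 65 do not.)

191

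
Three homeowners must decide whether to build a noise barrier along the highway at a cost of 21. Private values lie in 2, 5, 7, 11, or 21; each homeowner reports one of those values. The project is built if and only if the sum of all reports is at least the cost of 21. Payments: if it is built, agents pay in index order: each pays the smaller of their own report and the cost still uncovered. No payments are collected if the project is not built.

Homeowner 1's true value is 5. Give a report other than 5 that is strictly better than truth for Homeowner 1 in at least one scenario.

Suppose Homeowner 2 reports 2 and Homeowner 3 reports 21.
Report 5: project built, pays 5, utility 5 - 5 = 0.
Report 2: project built, pays 2, utility 5 - 2 = 3.
So reporting 2 beats truth here (3 > 0).

2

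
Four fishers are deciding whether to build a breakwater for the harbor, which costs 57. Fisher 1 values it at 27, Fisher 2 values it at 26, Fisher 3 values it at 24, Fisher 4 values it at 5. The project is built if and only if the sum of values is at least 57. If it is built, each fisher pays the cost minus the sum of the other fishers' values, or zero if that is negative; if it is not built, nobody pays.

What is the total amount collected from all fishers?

Total value 82 ≥ cost 57, so it is built.
Fisher 1: others sum to 55; max(0, 57 - 55) = 2.
Fisher 2: others sum to 56; max(0, 57 - 56) = 1.
Fisher 3: others sum to 58; max(0, 57 - 58) = 0.
Fisher 4: others sum to 77; max(0, 57 - 77) = 0.
Total collected = 2 + 1 + 0 + 0 = 3.

3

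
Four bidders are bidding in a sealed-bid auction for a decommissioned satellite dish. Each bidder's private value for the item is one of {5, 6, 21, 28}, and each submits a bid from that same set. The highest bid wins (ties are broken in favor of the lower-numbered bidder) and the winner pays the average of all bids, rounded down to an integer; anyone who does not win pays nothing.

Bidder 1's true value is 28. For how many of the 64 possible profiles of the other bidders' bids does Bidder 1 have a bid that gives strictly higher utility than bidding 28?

27

Others bid (5, 5, 5): truth gives 18; bid 5 gives 23 > 18. Violating.
Others bid (5, 5, 6): truth gives 17; bid 6 gives 23 > 17. Violating.
Others bid (5, 5, 21): truth gives 14; bid 21 gives 15 > 14. Violating.
Others bid (5, 6, 5): truth gives 17; bid 6 gives 23 > 17. Violating.
Others bid (5, 5, 28): truth gives 12; no alternative beats it.
Others bid (5, 6, 28): truth gives 12; no alternative beats it.
(Checking all 64 profiles: 27 have a profitable deviation, 37 do not.)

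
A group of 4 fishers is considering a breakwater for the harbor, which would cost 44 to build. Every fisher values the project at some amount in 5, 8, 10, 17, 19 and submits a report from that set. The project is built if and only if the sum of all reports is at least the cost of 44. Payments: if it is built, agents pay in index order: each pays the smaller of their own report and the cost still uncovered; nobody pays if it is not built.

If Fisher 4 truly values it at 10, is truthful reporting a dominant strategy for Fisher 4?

Check each profile of the others' reports and compare truth against every alternative report.
Others report (8, 17, 19): truth gives 10, best alternative gives 10.
Others report (8, 19, 17): truth gives 10, best alternative gives 10.
Others report (8, 19, 19): truth gives 10, best alternative gives 10.
Others report (10, 17, 17): truth gives 10, best alternative gives 10.
Others report (10, 17, 19): truth gives 10, best alternative gives 10.
Others report (10, 19, 17): truth gives 10, best alternative gives 10.
(Remaining 119 profiles checked similarly; truth is weakly best in each.)
In every case the truthful report is at least as good as any alternative, so it is a dominant strategy.

Yes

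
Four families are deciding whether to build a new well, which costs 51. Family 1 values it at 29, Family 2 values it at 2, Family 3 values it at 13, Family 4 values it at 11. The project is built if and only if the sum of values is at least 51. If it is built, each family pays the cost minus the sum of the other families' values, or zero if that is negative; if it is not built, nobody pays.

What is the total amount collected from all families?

Total value 55 ≥ cost 51, so it is built.
Family 1: others sum to 26; max(0, 51 - 26) = 25.
Family 2: others sum to 53; max(0, 51 - 53) = 0.
Family 3: others sum to 42; max(0, 51 - 42) = 9.
Family 4: others sum to 44; max(0, 51 - 44) = 7.
Total collected = 25 + 0 + 9 + 7 = 41.

41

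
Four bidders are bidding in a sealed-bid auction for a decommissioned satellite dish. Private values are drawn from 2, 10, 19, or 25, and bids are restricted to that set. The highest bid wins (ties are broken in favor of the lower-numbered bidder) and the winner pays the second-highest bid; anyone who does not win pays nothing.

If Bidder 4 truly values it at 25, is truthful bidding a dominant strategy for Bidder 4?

Yes

Check each profile of the others' bids and compare truth against every alternative bid.
Others bid (2, 2, 19): truth gives 6, best alternative gives 0.
Others bid (2, 10, 19): truth gives 6, best alternative gives 0.
Others bid (2, 19, 2): truth gives 6, best alternative gives 0.
Others bid (2, 19, 10): truth gives 6, best alternative gives 0.
Others bid (2, 19, 19): truth gives 6, best alternative gives 0.
Others bid (10, 2, 19): truth gives 6, best alternative gives 0.
(Remaining 58 profiles checked similarly; truth is weakly best in each.)
In every case the truthful bid is at least as good as any alternative, so it is a dominant strategy.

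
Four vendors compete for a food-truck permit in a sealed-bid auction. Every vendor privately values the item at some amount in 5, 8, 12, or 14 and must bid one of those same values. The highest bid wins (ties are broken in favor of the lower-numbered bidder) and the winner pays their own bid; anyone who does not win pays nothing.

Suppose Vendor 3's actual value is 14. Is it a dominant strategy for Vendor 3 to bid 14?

No

Consider the case where Vendor 1 bids 5, Vendor 2 bids 5 and Vendor 4 bids 5.
Truthful bid 14: wins, pays 14, utility 14 - 14 = 0.
Bid 8 instead: wins, pays 8, utility 14 - 8 = 6.
Since 6 > 0, bidding 8 is strictly better here, so truthful bidding is not dominant.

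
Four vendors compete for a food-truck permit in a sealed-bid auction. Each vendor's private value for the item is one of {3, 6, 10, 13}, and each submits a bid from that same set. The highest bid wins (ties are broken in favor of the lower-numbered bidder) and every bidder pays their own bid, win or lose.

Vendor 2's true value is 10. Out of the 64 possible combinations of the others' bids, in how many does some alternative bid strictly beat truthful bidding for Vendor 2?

50

Others bid (3, 3, 3): truth gives 0; bid 6 gives 4 > 0. Violating.
Others bid (3, 3, 6): truth gives 0; bid 6 gives 4 > 0. Violating.
Others bid (3, 3, 13): truth gives -10; bid 3 gives -3 > -10. Violating.
Others bid (3, 6, 3): truth gives 0; bid 6 gives 4 > 0. Violating.
Others bid (3, 3, 10): truth gives 0; no alternative beats it.
Others bid (3, 6, 10): truth gives 0; no alternative beats it.
(Checking all 64 profiles: 50 have a profitable deviation, 14 do not.)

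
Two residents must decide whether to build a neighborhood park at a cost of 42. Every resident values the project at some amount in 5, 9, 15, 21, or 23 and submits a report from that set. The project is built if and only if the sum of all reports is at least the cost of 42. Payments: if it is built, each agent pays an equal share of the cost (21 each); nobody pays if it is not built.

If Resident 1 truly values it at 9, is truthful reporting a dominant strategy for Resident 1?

Check each profile of the others' reports and compare truth against every alternative report.
Others report (5): truth gives 0, best alternative gives 0.
Others report (9): truth gives 0, best alternative gives 0.
Others report (15): truth gives 0, best alternative gives 0.
Others report (21): truth gives 0, best alternative gives 0.
Others report (23): truth gives 0, best alternative gives 0.
In every case the truthful report is at least as good as any alternative, so it is a dominant strategy.

Yes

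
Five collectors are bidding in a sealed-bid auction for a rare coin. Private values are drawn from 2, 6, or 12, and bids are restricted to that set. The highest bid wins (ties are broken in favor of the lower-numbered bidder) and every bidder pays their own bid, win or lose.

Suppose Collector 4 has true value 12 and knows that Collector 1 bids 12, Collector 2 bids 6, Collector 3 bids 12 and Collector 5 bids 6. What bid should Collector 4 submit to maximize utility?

2

Bid 2: loses but pays 2, utility -2.
Bid 6: loses but pays 6, utility -6.
Bid 12: loses but pays 12, utility -12.
The best choice is 2 with utility -2.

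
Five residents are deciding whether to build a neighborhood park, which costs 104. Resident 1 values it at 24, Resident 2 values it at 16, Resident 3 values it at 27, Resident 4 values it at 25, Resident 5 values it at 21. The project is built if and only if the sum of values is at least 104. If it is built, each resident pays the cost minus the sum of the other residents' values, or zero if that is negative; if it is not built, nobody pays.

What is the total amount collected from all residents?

68

Total value 113 ≥ cost 104, so it is built.
Resident 1: others sum to 89; max(0, 104 - 89) = 15.
Resident 2: others sum to 97; max(0, 104 - 97) = 7.
Resident 3: others sum to 86; max(0, 104 - 86) = 18.
Resident 4: others sum to 88; max(0, 104 - 88) = 16.
Resident 5: others sum to 92; max(0, 104 - 92) = 12.
Total collected = 15 + 7 + 18 + 16 + 12 = 68.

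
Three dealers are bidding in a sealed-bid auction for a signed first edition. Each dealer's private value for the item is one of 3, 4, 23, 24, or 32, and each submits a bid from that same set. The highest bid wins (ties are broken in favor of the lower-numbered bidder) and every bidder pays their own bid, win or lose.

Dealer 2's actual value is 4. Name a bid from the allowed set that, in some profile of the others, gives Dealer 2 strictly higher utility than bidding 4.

3

Suppose Dealer 1 bids 3 and Dealer 3 bids 23.
Bid 4: loses but pays 4, utility -4.
Bid 3: loses but pays 3, utility -3.
So bidding 3 beats truth here (-3 > -4).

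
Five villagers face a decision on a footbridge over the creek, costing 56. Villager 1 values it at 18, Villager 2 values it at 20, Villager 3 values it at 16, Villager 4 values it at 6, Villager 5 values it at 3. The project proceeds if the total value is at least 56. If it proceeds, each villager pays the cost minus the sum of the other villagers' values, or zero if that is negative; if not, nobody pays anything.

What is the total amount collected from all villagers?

Total value 63 ≥ cost 56, so it is built.
Villager 1: others sum to 45; max(0, 56 - 45) = 11.
Villager 2: others sum to 43; max(0, 56 - 43) = 13.
Villager 3: others sum to 47; max(0, 56 - 47) = 9.
Villager 4: others sum to 57; max(0, 56 - 57) = 0.
Villager 5: others sum to 60; max(0, 56 - 60) = 0.
Total collected = 11 + 13 + 9 + 0 + 0 = 33.

33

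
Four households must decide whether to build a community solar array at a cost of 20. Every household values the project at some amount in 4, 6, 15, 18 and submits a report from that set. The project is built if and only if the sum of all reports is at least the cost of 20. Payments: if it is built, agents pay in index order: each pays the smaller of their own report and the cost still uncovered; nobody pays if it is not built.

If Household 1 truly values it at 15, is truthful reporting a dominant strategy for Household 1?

Consider the case where Household 2 reports 4, Household 3 reports 4 and Household 4 reports 6.
Truthful report 15: project built, pays 15, utility 15 - 15 = 0.
Report 6 instead: project built, pays 6, utility 15 - 6 = 9.
Since 9 > 0, reporting 6 is strictly better here, so truthful reporting is not dominant.

No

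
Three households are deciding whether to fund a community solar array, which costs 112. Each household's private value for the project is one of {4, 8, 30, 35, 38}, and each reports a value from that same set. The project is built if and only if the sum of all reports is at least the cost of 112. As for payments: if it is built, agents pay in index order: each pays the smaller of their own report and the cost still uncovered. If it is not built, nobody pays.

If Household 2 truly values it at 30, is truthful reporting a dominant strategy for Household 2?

Check each profile of the others' reports and compare truth against every alternative report.
Others report (4, 4): truth gives 0, best alternative gives 0.
Others report (4, 8): truth gives 0, best alternative gives 0.
Others report (4, 30): truth gives 0, best alternative gives 0.
Others report (4, 35): truth gives 0, best alternative gives 0.
Others report (4, 38): truth gives 0, best alternative gives 0.
Others report (8, 4): truth gives 0, best alternative gives 0.
(Remaining 19 profiles checked similarly; truth is weakly best in each.)
In every case the truthful report is at least as good as any alternative, so it is a dominant strategy.

Yes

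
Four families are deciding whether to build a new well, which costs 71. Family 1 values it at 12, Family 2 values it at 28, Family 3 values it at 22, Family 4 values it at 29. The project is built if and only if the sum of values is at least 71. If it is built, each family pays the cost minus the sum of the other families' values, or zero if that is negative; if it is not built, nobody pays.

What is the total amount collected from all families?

19

Total value 91 ≥ cost 71, so it is built.
Family 1: others sum to 79; max(0, 71 - 79) = 0.
Family 2: others sum to 63; max(0, 71 - 63) = 8.
Family 3: others sum to 69; max(0, 71 - 69) = 2.
Family 4: others sum to 62; max(0, 71 - 62) = 9.
Total collected = 0 + 8 + 2 + 9 = 19.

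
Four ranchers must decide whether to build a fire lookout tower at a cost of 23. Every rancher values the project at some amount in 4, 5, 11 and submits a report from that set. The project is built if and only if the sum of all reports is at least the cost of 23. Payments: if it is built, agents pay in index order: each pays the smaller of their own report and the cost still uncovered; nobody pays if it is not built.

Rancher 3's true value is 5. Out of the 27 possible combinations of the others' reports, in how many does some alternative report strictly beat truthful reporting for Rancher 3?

16

Others report (4, 4, 11): truth gives 0; report 4 gives 1 > 0. Violating.
Others report (4, 5, 11): truth gives 0; report 4 gives 1 > 0. Violating.
Others report (4, 11, 4): truth gives 0; report 4 gives 1 > 0. Violating.
Others report (4, 11, 5): truth gives 0; report 4 gives 1 > 0. Violating.
Others report (4, 4, 4): truth gives 0; no alternative beats it.
Others report (4, 4, 5): truth gives 0; no alternative beats it.
(Checking all 27 profiles: 16 have a profitable deviation, 11 do not.)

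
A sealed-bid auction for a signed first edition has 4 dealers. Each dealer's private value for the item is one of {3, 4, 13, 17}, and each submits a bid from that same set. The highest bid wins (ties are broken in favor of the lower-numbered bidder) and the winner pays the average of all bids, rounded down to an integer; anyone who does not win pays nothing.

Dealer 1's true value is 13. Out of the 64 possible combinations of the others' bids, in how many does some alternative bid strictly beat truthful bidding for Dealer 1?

32

Others bid (3, 3, 3): truth gives 8; bid 3 gives 10 > 8. Violating.
Others bid (3, 3, 4): truth gives 8; bid 4 gives 10 > 8. Violating.
Others bid (3, 3, 17): truth gives 0; bid 17 gives 3 > 0. Violating.
Others bid (3, 4, 3): truth gives 8; bid 4 gives 10 > 8. Violating.
Others bid (3, 3, 13): truth gives 5; no alternative beats it.
Others bid (3, 4, 13): truth gives 5; no alternative beats it.
(Checking all 64 profiles: 32 have a profitable deviation, 32 do not.)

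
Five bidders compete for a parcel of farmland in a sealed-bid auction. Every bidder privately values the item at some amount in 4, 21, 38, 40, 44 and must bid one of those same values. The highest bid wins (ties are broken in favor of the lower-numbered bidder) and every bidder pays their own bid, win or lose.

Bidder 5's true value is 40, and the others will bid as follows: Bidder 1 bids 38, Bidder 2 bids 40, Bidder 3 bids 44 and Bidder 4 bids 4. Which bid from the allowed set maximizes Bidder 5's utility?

Bid 4: loses but pays 4, utility -4.
Bid 21: loses but pays 21, utility -21.
Bid 38: loses but pays 38, utility -38.
Bid 40: loses but pays 40, utility -40.
Bid 44: loses but pays 44, utility -44.
The best choice is 4 with utility -4.

4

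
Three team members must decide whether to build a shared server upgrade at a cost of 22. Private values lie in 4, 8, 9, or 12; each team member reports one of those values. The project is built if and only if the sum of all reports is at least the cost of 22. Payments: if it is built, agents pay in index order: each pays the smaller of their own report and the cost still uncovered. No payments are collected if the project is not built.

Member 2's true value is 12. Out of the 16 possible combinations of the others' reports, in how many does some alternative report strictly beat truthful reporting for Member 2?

Others report (4, 9): truth gives 0; report 9 gives 3 > 0. Violating.
Others report (4, 12): truth gives 0; report 8 gives 4 > 0. Violating.
Others report (8, 8): truth gives 0; report 8 gives 4 > 0. Violating.
Others report (8, 9): truth gives 0; report 8 gives 4 > 0. Violating.
Others report (4, 4): truth gives 0; no alternative beats it.
Others report (4, 8): truth gives 0; no alternative beats it.
(Checking all 16 profiles: 13 have a profitable deviation, 3 do not.)

13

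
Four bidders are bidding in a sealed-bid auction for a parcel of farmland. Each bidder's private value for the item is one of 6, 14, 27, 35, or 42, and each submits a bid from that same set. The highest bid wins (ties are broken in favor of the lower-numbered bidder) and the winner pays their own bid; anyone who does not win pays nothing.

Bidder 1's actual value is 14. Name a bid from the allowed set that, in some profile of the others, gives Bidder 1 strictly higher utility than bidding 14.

Suppose Bidder 2 bids 6, Bidder 3 bids 6 and Bidder 4 bids 6.
Bid 14: wins, pays 14, utility 14 - 14 = 0.
Bid 6: wins, pays 6, utility 14 - 6 = 8.
So bidding 6 beats truth here (8 > 0).

6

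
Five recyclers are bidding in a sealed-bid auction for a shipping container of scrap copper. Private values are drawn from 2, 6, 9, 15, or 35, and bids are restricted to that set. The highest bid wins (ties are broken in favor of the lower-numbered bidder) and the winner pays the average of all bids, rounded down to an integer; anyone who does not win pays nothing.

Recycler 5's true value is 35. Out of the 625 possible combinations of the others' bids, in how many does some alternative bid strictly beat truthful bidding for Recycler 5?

Others bid (2, 2, 2, 2): truth gives 27; bid 6 gives 33 > 27. Violating.
Others bid (2, 2, 2, 6): truth gives 26; bid 9 gives 31 > 26. Violating.
Others bid (2, 2, 2, 9): truth gives 25; bid 15 gives 29 > 25. Violating.
Others bid (2, 2, 6, 2): truth gives 26; bid 9 gives 31 > 26. Violating.
Others bid (2, 2, 2, 15): truth gives 24; no alternative beats it.
Others bid (2, 2, 2, 35): truth gives 0; no alternative beats it.
(Checking all 625 profiles: 81 have a profitable deviation, 544 do not.)

81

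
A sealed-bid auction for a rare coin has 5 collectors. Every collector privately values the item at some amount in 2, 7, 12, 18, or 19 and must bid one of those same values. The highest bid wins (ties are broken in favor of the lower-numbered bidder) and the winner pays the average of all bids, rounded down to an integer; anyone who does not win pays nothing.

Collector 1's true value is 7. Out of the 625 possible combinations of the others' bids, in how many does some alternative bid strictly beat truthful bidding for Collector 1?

5

Others bid (2, 2, 2, 2): truth gives 4; bid 2 gives 5 > 4. Violating.
Others bid (2, 2, 2, 12): truth gives 0; bid 12 gives 1 > 0. Violating.
Others bid (2, 2, 12, 2): truth gives 0; bid 12 gives 1 > 0. Violating.
Others bid (2, 12, 2, 2): truth gives 0; bid 12 gives 1 > 0. Violating.
Others bid (2, 2, 2, 7): truth gives 3; no alternative beats it.
Others bid (2, 2, 2, 18): truth gives 0; no alternative beats it.
(Checking all 625 profiles: 5 have a profitable deviation, 620 do not.)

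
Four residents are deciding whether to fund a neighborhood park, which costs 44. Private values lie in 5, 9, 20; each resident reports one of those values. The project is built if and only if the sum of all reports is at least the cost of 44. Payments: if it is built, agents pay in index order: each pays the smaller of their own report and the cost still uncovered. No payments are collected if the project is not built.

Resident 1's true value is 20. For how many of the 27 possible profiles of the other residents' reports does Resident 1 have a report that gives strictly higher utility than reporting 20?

10

Others report (5, 20, 20): truth gives 0; report 5 gives 15 > 0. Violating.
Others report (9, 9, 20): truth gives 0; report 9 gives 11 > 0. Violating.
Others report (9, 20, 9): truth gives 0; report 9 gives 11 > 0. Violating.
Others report (9, 20, 20): truth gives 0; report 5 gives 15 > 0. Violating.
Others report (5, 5, 5): truth gives 0; no alternative beats it.
Others report (5, 5, 9): truth gives 0; no alternative beats it.
(Checking all 27 profiles: 10 have a profitable deviation, 17 do not.)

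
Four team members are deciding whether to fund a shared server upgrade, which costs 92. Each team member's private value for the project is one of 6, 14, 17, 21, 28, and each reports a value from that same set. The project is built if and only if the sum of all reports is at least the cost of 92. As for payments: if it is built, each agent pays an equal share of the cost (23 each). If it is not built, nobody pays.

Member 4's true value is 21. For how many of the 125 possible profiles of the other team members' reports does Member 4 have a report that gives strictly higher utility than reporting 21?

Others report (17, 28, 28): truth gives -2; report 6 gives 0 > -2. Violating.
Others report (21, 28, 28): truth gives -2; report 6 gives 0 > -2. Violating.
Others report (28, 17, 28): truth gives -2; report 6 gives 0 > -2. Violating.
Others report (28, 21, 28): truth gives -2; report 6 gives 0 > -2. Violating.
Others report (6, 6, 6): truth gives 0; no alternative beats it.
Others report (6, 6, 14): truth gives 0; no alternative beats it.
(Checking all 125 profiles: 7 have a profitable deviation, 118 do not.)

7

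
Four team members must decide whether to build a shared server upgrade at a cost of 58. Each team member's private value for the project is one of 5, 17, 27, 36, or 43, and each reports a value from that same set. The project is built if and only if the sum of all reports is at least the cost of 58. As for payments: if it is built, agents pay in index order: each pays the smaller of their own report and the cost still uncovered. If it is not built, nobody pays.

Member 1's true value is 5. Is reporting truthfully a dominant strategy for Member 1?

Yes

Check each profile of the others' reports and compare truth against every alternative report.
Others report (5, 5, 36): truth gives 0, best alternative gives -12.
Others report (5, 5, 43): truth gives 0, best alternative gives -12.
Others report (5, 17, 27): truth gives 0, best alternative gives -12.
Others report (5, 17, 36): truth gives 0, best alternative gives -12.
Others report (5, 17, 43): truth gives 0, best alternative gives -12.
Others report (5, 27, 17): truth gives 0, best alternative gives -12.
(Remaining 119 profiles checked similarly; truth is weakly best in each.)
In every case the truthful report is at least as good as any alternative, so it is a dominant strategy.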